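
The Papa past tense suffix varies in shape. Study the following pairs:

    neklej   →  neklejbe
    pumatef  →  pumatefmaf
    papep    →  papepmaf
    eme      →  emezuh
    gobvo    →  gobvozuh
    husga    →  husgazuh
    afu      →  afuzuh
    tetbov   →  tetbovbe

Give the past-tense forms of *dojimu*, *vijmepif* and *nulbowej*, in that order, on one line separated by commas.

dojimuzuh, vijmepifmaf, nulbowejbe

The suffix is conditioned by the final sound: -maf when the stem ends in a voiceless consonant (*pumatef*, *papep*); -be when the stem ends in a voiced consonant (*neklej*, *tetbov*); -zuh when the stem ends in a vowel (*eme*, *gobvo*, *husga*, *afu*).
The final sound of *dojimu* is /u/, which is a vowel, so the suffix is -zuh, giving *dojimuzuh*.
*vijmepif* — final sound /f/ (a voiceless consonant) → -maf → *vijmepifmaf*.
The final sound of *nulbowej* is /j/, which is a voiced consonant, so the suffix is -be, giving *nulbowejbe*.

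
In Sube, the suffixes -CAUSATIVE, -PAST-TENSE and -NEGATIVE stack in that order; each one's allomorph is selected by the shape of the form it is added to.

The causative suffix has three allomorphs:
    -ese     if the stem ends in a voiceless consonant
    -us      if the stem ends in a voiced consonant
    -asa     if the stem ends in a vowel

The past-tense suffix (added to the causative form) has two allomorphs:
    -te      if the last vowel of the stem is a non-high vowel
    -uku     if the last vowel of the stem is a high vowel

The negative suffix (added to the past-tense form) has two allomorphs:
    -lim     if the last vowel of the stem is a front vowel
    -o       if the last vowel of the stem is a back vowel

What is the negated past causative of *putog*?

putogusukuo

*putog* — final sound /g/ (a voiced consonant) → -us → *putogus*.
The causative form *putogus*: last vowel = /u/, a high vowel → -uku → *putogusuku*.
The past-tense form *putogusuku*: last vowel = /u/, a back vowel → -o → *putogusukuo*.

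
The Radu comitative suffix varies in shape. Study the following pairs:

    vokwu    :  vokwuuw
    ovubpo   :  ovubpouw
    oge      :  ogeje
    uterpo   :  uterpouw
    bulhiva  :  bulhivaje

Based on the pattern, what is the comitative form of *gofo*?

gofouw

The alternation tracks the last vowel of the stem — -uw when the last vowel of the stem is a rounded vowel (*vokwu*, *ovubpo*, *uterpo*); -je when the last vowel of the stem is an unrounded vowel (*oge*, *bulhiva*).
The last vowel of *gofo* is /o/, which is a rounded vowel, so the suffix is -uw, giving *gofouw*.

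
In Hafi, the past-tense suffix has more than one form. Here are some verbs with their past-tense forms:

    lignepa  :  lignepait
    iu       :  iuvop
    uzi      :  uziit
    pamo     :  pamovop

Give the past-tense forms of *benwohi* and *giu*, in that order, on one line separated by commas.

benwohiit, giuvop

The pattern is rounding harmony: -vop when the last vowel of the stem is a rounded vowel (*iu*, *pamo*); -it when the last vowel of the stem is an unrounded vowel (*lignepa*, *uzi*).
*benwohi*: last vowel = /i/, an unrounded vowel → -it → *benwohiit*.
*giu*: last vowel = /u/, a rounded vowel → -vop → *giuvop*.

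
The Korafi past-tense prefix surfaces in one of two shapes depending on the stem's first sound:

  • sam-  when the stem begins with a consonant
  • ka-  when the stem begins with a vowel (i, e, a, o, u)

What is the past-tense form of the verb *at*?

kaat

Since the first sound of *at* is /a/ (a vowel), it takes ka-, giving *kaat*.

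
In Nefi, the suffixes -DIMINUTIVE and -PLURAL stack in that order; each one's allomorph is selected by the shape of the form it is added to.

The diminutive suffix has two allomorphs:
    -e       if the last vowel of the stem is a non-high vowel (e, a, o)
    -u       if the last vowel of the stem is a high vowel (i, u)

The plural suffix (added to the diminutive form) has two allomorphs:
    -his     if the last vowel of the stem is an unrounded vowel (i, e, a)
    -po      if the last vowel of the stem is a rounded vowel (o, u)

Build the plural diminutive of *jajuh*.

jajuhupo

The last vowel of *jajuh* is /u/, which is a high vowel, so the diminutive suffix is -u, giving *jajuhu*.
The diminutive form *jajuhu* — last vowel /u/ (a rounded vowel) → -po → *jajuhupo*.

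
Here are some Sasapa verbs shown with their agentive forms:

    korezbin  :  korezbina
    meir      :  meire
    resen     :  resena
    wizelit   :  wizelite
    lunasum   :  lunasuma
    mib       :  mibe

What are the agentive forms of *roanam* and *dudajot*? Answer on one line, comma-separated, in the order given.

The alternation tracks the final consonant of the stem — -a when the stem ends in a nasal (*korezbin*, *resen*, *lunasum*); -e when the stem ends in a non-nasal consonant (*meir*, *wizelit*, *mib*).
The final consonant of *roanam* is /m/, which is a nasal, so the suffix is -a, giving *roanama*.
*dudajot* — final consonant /t/ (non-nasal) → -e → *dudajote*.

roanama, dudajote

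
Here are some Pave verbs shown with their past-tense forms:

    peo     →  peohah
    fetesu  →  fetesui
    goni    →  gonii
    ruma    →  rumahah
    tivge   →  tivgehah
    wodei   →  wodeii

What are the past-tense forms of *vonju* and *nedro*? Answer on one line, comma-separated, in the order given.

vonjui, nedrohah

The pattern is height harmony: -i when the last vowel of the stem is a high vowel (*fetesu*, *goni*, *wodei*); -hah when the last vowel of the stem is a non-high vowel (*peo*, *ruma*, *tivge*).
*vonju* — last vowel /u/ (a high vowel) → -i → *vonjui*.
*nedro* — last vowel /o/ (a non-high vowel) → -hah → *nedrohah*.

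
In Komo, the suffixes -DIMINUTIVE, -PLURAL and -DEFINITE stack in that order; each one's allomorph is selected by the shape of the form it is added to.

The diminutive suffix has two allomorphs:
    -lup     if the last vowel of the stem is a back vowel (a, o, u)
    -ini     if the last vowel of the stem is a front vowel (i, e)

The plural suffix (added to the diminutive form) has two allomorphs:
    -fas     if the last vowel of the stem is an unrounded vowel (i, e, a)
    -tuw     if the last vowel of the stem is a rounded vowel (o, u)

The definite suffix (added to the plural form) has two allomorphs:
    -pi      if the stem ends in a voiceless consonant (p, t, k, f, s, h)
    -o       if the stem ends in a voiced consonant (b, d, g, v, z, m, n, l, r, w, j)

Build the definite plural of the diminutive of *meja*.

*meja* — last vowel /a/ (a back vowel) → -lup → *mejalup*.
The diminutive form *mejalup*: last vowel = /u/, a rounded vowel → -tuw → *mejaluptuw*.
The plural form *mejaluptuw*: final consonant = /w/, voiced → -o → *mejaluptuwo*.

mejaluptuwo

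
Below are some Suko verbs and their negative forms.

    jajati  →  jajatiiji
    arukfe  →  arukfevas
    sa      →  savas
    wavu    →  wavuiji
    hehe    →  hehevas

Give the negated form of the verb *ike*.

The alternation tracks the last vowel of the stem — -iji when the last vowel of the stem is a high vowel (*jajati*, *wavu*); -vas when the last vowel of the stem is a non-high vowel (*arukfe*, *sa*, *hehe*).
*ike*: last vowel = /e/, a non-high vowel → -vas → *ikevas*.

ikevas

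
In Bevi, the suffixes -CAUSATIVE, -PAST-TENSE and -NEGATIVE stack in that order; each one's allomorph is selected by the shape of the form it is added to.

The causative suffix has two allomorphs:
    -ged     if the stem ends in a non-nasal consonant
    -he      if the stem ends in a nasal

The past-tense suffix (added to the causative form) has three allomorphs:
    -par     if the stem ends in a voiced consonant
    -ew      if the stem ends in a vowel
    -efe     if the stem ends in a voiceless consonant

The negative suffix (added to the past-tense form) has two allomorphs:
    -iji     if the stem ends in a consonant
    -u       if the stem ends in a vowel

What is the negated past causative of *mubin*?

mubinheewiji

*mubin*: final consonant = /n/, a nasal → -he → *mubinhe*.
The causative form *mubinhe* — final sound /e/ (a vowel) → -ew → *mubinheew*.
The past-tense form *mubinheew* — final sound /w/ (a consonant) → -iji → *mubinheewiji*.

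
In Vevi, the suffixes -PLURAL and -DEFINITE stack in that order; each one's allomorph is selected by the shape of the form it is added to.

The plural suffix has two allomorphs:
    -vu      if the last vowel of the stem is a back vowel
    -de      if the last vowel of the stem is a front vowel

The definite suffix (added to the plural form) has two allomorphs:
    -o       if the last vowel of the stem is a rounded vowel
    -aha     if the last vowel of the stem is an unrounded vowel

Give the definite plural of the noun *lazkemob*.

Since the last vowel of *lazkemob* is /o/ (a back vowel), it takes -vu, giving *lazkemobvu*.
Since the last vowel of the plural form *lazkemobvu* is /u/ (a rounded vowel), it takes -o, giving *lazkemobvuo*.

lazkemobvuo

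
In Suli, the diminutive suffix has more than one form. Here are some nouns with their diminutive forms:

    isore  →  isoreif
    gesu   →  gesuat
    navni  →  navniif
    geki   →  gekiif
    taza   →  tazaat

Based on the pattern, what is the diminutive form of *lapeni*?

lapeniif

The pattern is front/back vowel harmony: -if when the last vowel of the stem is a front vowel (*isore*, *navni*, *geki*); -at when the last vowel of the stem is a back vowel (*gesu*, *taza*).
Since the last vowel of *lapeni* is /i/ (a front vowel), it takes -if, giving *lapeniif*.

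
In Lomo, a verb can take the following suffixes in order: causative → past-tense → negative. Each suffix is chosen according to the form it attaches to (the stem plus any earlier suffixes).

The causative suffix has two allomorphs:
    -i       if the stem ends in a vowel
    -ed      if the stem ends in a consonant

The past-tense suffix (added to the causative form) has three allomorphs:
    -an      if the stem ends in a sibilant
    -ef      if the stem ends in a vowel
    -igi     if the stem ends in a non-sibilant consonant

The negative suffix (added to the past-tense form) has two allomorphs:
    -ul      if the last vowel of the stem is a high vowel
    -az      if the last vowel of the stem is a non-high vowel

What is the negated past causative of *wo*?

The final sound of *wo* is /o/, which is a vowel, so the causative suffix is -i, giving *woi*.
Since the final sound of the causative form *woi* is /i/ (a vowel), it takes -ef, giving *woief*.
The last vowel of the past-tense form *woief* is /e/, which is a non-high vowel, so the negative suffix is -az, giving *woiefaz*.

woiefaz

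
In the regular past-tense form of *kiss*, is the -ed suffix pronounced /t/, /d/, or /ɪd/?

/t/

The stem *kiss* ends in a voiceless consonant other than /t/.
The -ed suffix is realized as /ɪd/ after /t, d/; as /t/ after other voiceless consonants; and as /d/ after other voiced sounds.
So -ed on *kiss* is pronounced /t/.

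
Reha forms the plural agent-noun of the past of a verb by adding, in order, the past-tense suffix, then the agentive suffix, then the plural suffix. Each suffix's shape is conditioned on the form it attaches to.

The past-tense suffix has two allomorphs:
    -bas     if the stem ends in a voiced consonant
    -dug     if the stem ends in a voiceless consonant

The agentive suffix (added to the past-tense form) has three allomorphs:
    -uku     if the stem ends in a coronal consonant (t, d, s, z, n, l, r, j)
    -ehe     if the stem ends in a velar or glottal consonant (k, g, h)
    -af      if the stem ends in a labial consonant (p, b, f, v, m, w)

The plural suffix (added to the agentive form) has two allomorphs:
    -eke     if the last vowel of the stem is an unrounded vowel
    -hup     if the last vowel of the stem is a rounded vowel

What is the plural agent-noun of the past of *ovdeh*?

The final consonant of *ovdeh* is /h/, which is voiceless, so the past-tense suffix is -dug, giving *ovdehdug*.
The final consonant of the past-tense form *ovdehdug* is /g/, which is velar/glottal, so the agentive suffix is -ehe, giving *ovdehdugehe*.
The last vowel of the agentive form *ovdehdugehe* is /e/, which is an unrounded vowel, so the plural suffix is -eke, giving *ovdehdugeheeke*.

ovdehdugeheeke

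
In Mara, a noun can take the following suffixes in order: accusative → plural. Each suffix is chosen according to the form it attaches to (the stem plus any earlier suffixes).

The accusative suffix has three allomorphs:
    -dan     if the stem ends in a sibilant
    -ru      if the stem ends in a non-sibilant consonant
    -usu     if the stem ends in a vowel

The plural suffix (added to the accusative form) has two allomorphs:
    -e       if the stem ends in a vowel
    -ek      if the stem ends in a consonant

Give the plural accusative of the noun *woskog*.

woskogrue

*woskog* — final sound /g/ (a non-sibilant consonant) → -ru → *woskogru*.
The accusative form *woskogru* — final sound /u/ (a vowel) → -e → *woskogrue*.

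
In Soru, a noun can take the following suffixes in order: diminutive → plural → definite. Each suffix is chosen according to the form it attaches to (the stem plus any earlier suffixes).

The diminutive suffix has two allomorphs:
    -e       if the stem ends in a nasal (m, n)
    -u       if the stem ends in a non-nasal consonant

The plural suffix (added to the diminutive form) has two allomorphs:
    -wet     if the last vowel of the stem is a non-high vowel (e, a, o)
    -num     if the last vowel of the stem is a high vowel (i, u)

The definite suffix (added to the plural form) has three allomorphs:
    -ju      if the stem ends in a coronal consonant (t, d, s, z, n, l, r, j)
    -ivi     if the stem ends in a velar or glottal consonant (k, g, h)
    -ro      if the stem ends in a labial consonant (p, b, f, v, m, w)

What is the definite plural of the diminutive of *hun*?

*hun*: final consonant = /n/, a nasal → -e → *hune*.
The diminutive form *hune* — last vowel /e/ (a non-high vowel) → -wet → *hunewet*.
Since the final consonant of the plural form *hunewet* is /t/ (coronal), it takes -ju, giving *hunewetju*.

hunewetju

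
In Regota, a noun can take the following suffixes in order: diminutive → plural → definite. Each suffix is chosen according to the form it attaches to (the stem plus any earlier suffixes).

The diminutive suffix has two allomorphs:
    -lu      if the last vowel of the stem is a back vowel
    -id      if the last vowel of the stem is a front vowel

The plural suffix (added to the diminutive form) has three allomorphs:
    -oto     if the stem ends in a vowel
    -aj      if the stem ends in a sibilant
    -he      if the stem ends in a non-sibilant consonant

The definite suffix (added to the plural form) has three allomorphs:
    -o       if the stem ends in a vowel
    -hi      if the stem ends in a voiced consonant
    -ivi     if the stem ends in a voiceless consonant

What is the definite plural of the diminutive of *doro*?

*doro* — last vowel /o/ (a back vowel) → -lu → *dorolu*.
Since the final sound of the diminutive form *dorolu* is /u/ (a vowel), it takes -oto, giving *doroluoto*.
The plural form *doroluoto*: final sound = /o/, a vowel → -o → *doroluotoo*.

doroluotoo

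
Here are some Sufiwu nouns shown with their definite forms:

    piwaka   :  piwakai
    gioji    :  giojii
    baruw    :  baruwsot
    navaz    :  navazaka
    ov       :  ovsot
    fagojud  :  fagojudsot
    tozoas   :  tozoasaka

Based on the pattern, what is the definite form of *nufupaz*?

nufupazaka

The alternation tracks the final sound of the stem — -aka when the stem ends in a sibilant (*navaz*, *tozoas*); -sot when the stem ends in a non-sibilant consonant (*baruw*, *ov*, *fagojud*); -i when the stem ends in a vowel (*piwaka*, *gioji*).
*nufupaz*: final sound = /z/, a sibilant → -aka → *nufupazaka*.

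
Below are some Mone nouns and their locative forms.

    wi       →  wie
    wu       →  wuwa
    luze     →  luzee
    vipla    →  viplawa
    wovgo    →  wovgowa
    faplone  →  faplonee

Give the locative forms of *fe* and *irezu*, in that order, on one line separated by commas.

The suffix is conditioned by the last vowel: -e when the last vowel of the stem is a front vowel (*wi*, *luze*, *faplone*); -wa when the last vowel of the stem is a back vowel (*wu*, *vipla*, *wovgo*).
The last vowel of *fe* is /e/, which is a front vowel, so the suffix is -e, giving *fee*.
*irezu* — last vowel /u/ (a back vowel) → -wa → *irezuwa*.

fee, irezuwa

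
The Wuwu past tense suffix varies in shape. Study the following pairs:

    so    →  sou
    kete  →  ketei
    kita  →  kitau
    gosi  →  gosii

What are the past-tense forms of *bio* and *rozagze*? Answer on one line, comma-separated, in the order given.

The alternation tracks the last vowel of the stem — -i when the last vowel of the stem is a front vowel (*kete*, *gosi*); -u when the last vowel of the stem is a back vowel (*so*, *kita*).
*bio* — last vowel /o/ (a back vowel) → -u → *biou*.
The last vowel of *rozagze* is /e/, which is a front vowel, so the suffix is -i, giving *rozagzei*.

biou, rozagzei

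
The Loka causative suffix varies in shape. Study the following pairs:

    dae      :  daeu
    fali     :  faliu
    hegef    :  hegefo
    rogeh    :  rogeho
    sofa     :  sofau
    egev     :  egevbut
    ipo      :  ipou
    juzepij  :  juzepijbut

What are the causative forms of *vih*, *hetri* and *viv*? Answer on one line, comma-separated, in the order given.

The alternation tracks the final sound of the stem — -o when the stem ends in a voiceless consonant (*hegef*, *rogeh*); -but when the stem ends in a voiced consonant (*egev*, *juzepij*); -u when the stem ends in a vowel (*dae*, *fali*, *sofa*, *ipo*).
The final sound of *vih* is /h/, which is a voiceless consonant, so the suffix is -o, giving *viho*.
*hetri* — final sound /i/ (a vowel) → -u → *hetriu*.
The final sound of *viv* is /v/, which is a voiced consonant, so the suffix is -but, giving *vivbut*.

viho, hetriu, vivbut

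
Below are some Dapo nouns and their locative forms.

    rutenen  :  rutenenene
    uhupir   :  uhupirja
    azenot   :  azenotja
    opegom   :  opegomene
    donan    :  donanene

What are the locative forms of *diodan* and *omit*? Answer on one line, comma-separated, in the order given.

The alternation tracks the final consonant of the stem — -ene when the stem ends in a nasal (*rutenen*, *opegom*, *donan*); -ja when the stem ends in a non-nasal consonant (*uhupir*, *azenot*).
*diodan*: final consonant = /n/, a nasal → -ene → *diodanene*.
*omit*: final consonant = /t/, non-nasal → -ja → *omitja*.

diodanene, omitja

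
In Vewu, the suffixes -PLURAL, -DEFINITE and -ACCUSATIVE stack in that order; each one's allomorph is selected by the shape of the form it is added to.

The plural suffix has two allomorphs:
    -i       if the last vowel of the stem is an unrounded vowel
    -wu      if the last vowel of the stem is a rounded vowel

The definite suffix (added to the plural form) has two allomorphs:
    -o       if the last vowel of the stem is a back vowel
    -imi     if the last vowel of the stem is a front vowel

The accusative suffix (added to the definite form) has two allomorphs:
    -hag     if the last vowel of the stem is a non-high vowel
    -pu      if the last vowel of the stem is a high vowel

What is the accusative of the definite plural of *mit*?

*mit*: last vowel = /i/, an unrounded vowel → -i → *miti*.
The plural form *miti* — last vowel /i/ (a front vowel) → -imi → *mitiimi*.
Since the last vowel of the definite form *mitiimi* is /i/ (a high vowel), it takes -pu, giving *mitiimipu*.

mitiimipu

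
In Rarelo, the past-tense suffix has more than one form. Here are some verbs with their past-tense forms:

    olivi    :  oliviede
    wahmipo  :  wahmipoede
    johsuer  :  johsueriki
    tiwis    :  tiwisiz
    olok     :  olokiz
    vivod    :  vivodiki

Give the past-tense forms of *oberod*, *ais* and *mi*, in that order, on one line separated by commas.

Looking at the final sound of each stem: -iz when the stem ends in a voiceless consonant (*tiwis*, *olok*); -iki when the stem ends in a voiced consonant (*johsuer*, *vivod*); -ede when the stem ends in a vowel (*olivi*, *wahmipo*).
Since the final sound of *oberod* is /d/ (a voiced consonant), it takes -iki, giving *oberodiki*.
Since the final sound of *ais* is /s/ (a voiceless consonant), it takes -iz, giving *aisiz*.
Since the final sound of *mi* is /i/ (a vowel), it takes -ede, giving *miede*.

oberodiki, aisiz, miede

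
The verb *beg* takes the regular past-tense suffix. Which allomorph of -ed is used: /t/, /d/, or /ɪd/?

/d/

The stem *beg* ends in a voiced sound other than /d/.
The -ed suffix is realized as /ɪd/ after /t, d/; as /t/ after other voiceless consonants; and as /d/ after other voiced sounds.
So -ed on *beg* is pronounced /d/.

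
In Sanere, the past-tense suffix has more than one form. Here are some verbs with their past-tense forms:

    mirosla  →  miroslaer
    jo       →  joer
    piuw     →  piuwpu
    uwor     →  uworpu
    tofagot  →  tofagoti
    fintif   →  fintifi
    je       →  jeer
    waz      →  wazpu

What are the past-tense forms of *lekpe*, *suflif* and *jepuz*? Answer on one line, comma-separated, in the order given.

lekpeer, suflifi, jepuzpu

The suffix is conditioned by the final sound: -i when the stem ends in a voiceless consonant (*tofagot*, *fintif*); -pu when the stem ends in a voiced consonant (*piuw*, *uwor*, *waz*); -er when the stem ends in a vowel (*mirosla*, *jo*, *je*).
Since the final sound of *lekpe* is /e/ (a vowel), it takes -er, giving *lekpeer*.
*suflif*: final sound = /f/, a voiceless consonant → -i → *suflifi*.
The final sound of *jepuz* is /z/, which is a voiced consonant, so the suffix is -pu, giving *jepuzpu*.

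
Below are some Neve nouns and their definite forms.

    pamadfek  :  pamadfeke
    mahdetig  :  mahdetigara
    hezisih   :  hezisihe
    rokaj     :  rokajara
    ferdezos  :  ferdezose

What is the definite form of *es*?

ese

Looking at the final consonant of each stem: -e when the stem ends in a voiceless consonant (*pamadfek*, *hezisih*, *ferdezos*); -ara when the stem ends in a voiced consonant (*mahdetig*, *rokaj*).
*es* — final consonant /s/ (voiceless) → -e → *ese*.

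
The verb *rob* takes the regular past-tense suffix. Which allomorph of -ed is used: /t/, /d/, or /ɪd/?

/d/

The stem *rob* ends in a voiced sound other than /d/.
The -ed suffix is realized as /ɪd/ after /t, d/; as /t/ after other voiceless consonants; and as /d/ after other voiced sounds.
So -ed on *rob* is pronounced /d/.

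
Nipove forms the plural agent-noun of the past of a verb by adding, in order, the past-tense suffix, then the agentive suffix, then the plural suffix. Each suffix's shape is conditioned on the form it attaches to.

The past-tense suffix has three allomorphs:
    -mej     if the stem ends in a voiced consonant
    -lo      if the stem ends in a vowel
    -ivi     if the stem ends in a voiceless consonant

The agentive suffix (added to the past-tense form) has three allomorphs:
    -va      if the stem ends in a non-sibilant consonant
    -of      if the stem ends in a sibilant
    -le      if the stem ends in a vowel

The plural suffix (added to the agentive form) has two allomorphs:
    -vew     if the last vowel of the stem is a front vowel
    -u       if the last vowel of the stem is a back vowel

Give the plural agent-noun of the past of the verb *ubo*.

ubololevew

*ubo*: final sound = /o/, a vowel → -lo → *ubolo*.
Since the final sound of the past-tense form *ubolo* is /o/ (a vowel), it takes -le, giving *ubolole*.
The last vowel of the agentive form *ubolole* is /e/, which is a front vowel, so the plural suffix is -vew, giving *ubololevew*.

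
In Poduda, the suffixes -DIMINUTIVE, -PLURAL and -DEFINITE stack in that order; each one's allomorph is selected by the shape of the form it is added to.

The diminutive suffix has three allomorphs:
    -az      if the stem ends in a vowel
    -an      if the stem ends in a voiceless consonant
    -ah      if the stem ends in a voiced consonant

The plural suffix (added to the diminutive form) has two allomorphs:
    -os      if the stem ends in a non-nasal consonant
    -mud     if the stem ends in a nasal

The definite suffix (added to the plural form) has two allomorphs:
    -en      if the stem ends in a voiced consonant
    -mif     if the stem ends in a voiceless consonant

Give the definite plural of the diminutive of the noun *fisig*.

*fisig*: final sound = /g/, a voiced consonant → -ah → *fisigah*.
The diminutive form *fisigah* — final consonant /h/ (non-nasal) → -os → *fisigahos*.
The plural form *fisigahos*: final consonant = /s/, voiceless → -mif → *fisigahosmif*.

fisigahosmif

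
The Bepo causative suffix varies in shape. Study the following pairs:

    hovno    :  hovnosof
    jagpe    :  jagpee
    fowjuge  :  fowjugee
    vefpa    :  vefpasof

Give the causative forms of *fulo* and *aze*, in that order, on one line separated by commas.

The pattern is front/back vowel harmony: -e when the last vowel of the stem is a front vowel (*jagpe*, *fowjuge*); -sof when the last vowel of the stem is a back vowel (*hovno*, *vefpa*).
The last vowel of *fulo* is /o/, which is a back vowel, so the suffix is -sof, giving *fulosof*.
*aze*: last vowel = /e/, a front vowel → -e → *azee*.

fulosof, azee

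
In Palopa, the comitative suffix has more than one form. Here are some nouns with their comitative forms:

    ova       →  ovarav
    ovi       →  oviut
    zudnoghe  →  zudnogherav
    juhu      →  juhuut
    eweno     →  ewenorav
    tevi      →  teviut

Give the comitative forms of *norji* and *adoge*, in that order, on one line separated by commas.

The alternation tracks the last vowel of the stem — -ut when the last vowel of the stem is a high vowel (*ovi*, *juhu*, *tevi*); -rav when the last vowel of the stem is a non-high vowel (*ova*, *zudnoghe*, *eweno*).
*norji*: last vowel = /i/, a high vowel → -ut → *norjiut*.
Since the last vowel of *adoge* is /e/ (a non-high vowel), it takes -rav, giving *adogerav*.

norjiut, adogerav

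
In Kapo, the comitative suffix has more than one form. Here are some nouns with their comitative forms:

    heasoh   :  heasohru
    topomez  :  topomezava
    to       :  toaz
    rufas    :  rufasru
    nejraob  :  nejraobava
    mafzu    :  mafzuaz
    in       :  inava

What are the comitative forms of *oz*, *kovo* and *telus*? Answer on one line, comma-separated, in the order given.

The pattern is voicing of the final sound: -ru when the stem ends in a voiceless consonant (*heasoh*, *rufas*); -ava when the stem ends in a voiced consonant (*topomez*, *nejraob*, *in*); -az when the stem ends in a vowel (*to*, *mafzu*).
The final sound of *oz* is /z/, which is a voiced consonant, so the suffix is -ava, giving *ozava*.
*kovo*: final sound = /o/, a vowel → -az → *kovoaz*.
Since the final sound of *telus* is /s/ (a voiceless consonant), it takes -ru, giving *telusru*.

ozava, kovoaz, telusru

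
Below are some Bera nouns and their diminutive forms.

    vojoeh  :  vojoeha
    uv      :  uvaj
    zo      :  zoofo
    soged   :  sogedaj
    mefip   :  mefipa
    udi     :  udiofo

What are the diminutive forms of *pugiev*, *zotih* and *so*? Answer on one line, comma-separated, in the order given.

pugievaj, zotiha, soofo

The alternation tracks the final sound of the stem — -a when the stem ends in a voiceless consonant (*vojoeh*, *mefip*); -aj when the stem ends in a voiced consonant (*uv*, *soged*); -ofo when the stem ends in a vowel (*zo*, *udi*).
*pugiev*: final sound = /v/, a voiced consonant → -aj → *pugievaj*.
*zotih*: final sound = /h/, a voiceless consonant → -a → *zotiha*.
*so*: final sound = /o/, a vowel → -ofo → *soofo*.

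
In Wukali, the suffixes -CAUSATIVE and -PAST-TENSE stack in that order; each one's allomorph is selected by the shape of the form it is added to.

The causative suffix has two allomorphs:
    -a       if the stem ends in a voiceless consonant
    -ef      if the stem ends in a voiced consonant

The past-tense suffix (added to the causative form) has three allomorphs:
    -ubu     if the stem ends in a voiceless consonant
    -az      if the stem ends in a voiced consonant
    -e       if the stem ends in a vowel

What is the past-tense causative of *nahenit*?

nahenitae

The final consonant of *nahenit* is /t/, which is voiceless, so the causative suffix is -a, giving *nahenita*.
The causative form *nahenita* — final sound /a/ (a vowel) → -e → *nahenitae*.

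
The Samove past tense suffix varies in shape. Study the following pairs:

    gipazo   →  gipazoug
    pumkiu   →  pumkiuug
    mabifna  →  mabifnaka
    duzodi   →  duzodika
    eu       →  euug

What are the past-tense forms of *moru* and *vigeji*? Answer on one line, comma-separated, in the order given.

moruug, vigejika

The suffix is conditioned by the last vowel: -ug when the last vowel of the stem is a rounded vowel (*gipazo*, *pumkiu*, *eu*); -ka when the last vowel of the stem is an unrounded vowel (*mabifna*, *duzodi*).
The last vowel of *moru* is /u/, which is a rounded vowel, so the suffix is -ug, giving *moruug*.
Since the last vowel of *vigeji* is /i/ (an unrounded vowel), it takes -ka, giving *vigejika*.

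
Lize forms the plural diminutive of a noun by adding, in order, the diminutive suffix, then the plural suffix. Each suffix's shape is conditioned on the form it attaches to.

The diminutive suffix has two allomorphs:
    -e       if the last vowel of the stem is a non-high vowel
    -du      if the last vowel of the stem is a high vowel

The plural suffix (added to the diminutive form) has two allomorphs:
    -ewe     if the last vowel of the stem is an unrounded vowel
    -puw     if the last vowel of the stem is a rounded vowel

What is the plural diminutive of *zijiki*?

*zijiki*: last vowel = /i/, a high vowel → -du → *zijikidu*.
The diminutive form *zijikidu* — last vowel /u/ (a rounded vowel) → -puw → *zijikidupuw*.

zijikidupuw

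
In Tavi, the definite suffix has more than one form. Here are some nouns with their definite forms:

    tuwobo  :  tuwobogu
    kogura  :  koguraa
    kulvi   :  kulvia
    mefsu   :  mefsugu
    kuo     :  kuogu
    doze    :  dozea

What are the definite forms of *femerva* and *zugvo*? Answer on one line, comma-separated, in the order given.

femervaa, zugvogu

Looking at the last vowel of each stem: -gu when the last vowel of the stem is a rounded vowel (*tuwobo*, *mefsu*, *kuo*); -a when the last vowel of the stem is an unrounded vowel (*kogura*, *kulvi*, *doze*).
The last vowel of *femerva* is /a/, which is an unrounded vowel, so the suffix is -a, giving *femervaa*.
Since the last vowel of *zugvo* is /o/ (a rounded vowel), it takes -gu, giving *zugvogu*.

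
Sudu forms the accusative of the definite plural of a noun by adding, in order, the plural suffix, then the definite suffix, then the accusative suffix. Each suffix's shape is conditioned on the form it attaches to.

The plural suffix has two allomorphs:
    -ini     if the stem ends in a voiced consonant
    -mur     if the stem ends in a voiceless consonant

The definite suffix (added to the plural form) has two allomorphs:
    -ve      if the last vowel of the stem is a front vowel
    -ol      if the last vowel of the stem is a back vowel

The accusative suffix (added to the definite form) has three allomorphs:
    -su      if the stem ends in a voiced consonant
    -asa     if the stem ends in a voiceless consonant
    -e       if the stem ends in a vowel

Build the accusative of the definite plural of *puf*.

pufmurolsu

*puf*: final consonant = /f/, voiceless → -mur → *pufmur*.
The plural form *pufmur* — last vowel /u/ (a back vowel) → -ol → *pufmurol*.
The definite form *pufmurol*: final sound = /l/, a voiced consonant → -su → *pufmurolsu*.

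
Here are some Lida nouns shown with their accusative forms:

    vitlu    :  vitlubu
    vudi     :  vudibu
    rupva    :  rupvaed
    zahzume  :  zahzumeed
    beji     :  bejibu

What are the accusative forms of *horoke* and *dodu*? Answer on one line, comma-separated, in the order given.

horokeed, dodubu

The suffix is conditioned by the last vowel: -bu when the last vowel of the stem is a high vowel (*vitlu*, *vudi*, *beji*); -ed when the last vowel of the stem is a non-high vowel (*rupva*, *zahzume*).
*horoke*: last vowel = /e/, a non-high vowel → -ed → *horokeed*.
*dodu*: last vowel = /u/, a high vowel → -bu → *dodubu*.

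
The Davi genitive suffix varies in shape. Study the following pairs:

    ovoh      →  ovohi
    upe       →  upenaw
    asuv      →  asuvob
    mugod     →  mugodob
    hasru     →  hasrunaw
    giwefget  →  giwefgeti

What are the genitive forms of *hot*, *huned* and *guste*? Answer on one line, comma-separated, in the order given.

The suffix is conditioned by the final sound: -i when the stem ends in a voiceless consonant (*ovoh*, *giwefget*); -ob when the stem ends in a voiced consonant (*asuv*, *mugod*); -naw when the stem ends in a vowel (*upe*, *hasru*).
*hot*: final sound = /t/, a voiceless consonant → -i → *hoti*.
Since the final sound of *huned* is /d/ (a voiced consonant), it takes -ob, giving *hunedob*.
Since the final sound of *guste* is /e/ (a vowel), it takes -naw, giving *gustenaw*.

hoti, hunedob, gustenaw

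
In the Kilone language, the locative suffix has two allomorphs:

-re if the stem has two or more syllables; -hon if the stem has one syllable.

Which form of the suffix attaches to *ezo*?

*ezo* has 2 syllables, so the suffix is -re.

-re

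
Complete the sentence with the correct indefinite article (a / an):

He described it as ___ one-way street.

The indefinite article is chosen by the initial *sound* of the following word, not its spelling.
*one-way* begins with the sound /wʌ/ (*one* pronounced /wʌn/) — a consonant sound.
So the article is *a*: He described it as a one-way street.

a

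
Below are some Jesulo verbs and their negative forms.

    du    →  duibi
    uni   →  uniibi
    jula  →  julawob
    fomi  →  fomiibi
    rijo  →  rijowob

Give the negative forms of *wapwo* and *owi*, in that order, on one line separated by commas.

The alternation tracks the last vowel of the stem — -ibi when the last vowel of the stem is a high vowel (*du*, *uni*, *fomi*); -wob when the last vowel of the stem is a non-high vowel (*jula*, *rijo*).
*wapwo*: last vowel = /o/, a non-high vowel → -wob → *wapwowob*.
*owi*: last vowel = /i/, a high vowel → -ibi → *owiibi*.

wapwowob, owiibi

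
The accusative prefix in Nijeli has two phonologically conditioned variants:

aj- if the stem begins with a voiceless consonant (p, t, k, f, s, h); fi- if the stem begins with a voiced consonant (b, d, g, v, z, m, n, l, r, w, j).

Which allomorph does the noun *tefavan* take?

The first consonant of *tefavan* is /t/, which is voiceless, so the prefix is aj-.

aj-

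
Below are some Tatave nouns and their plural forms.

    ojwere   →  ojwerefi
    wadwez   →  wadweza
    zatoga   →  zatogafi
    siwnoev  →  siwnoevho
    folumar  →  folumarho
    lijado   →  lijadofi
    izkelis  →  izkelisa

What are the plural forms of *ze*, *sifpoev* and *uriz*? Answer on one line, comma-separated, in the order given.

zefi, sifpoevho, uriza

Looking at the final sound of each stem: -a when the stem ends in a sibilant (*wadwez*, *izkelis*); -ho when the stem ends in a non-sibilant consonant (*siwnoev*, *folumar*); -fi when the stem ends in a vowel (*ojwere*, *zatoga*, *lijado*).
*ze* — final sound /e/ (a vowel) → -fi → *zefi*.
*sifpoev*: final sound = /v/, a non-sibilant consonant → -ho → *sifpoevho*.
Since the final sound of *uriz* is /z/ (a sibilant), it takes -a, giving *uriza*.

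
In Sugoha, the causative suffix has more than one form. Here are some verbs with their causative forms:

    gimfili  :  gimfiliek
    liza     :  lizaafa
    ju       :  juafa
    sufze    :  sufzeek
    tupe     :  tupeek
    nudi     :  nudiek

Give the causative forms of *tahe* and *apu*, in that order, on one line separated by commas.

The pattern is front/back vowel harmony: -ek when the last vowel of the stem is a front vowel (*gimfili*, *sufze*, *tupe*, *nudi*); -afa when the last vowel of the stem is a back vowel (*liza*, *ju*).
*tahe* — last vowel /e/ (a front vowel) → -ek → *taheek*.
*apu*: last vowel = /u/, a back vowel → -afa → *apuafa*.

taheek, apuafa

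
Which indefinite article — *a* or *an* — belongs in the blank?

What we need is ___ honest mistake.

an

The indefinite article is chosen by the initial *sound* of the following word, not its spelling.
*honest* begins with the sound /ɒ/ (silent h) — a vowel sound.
So the article is *an*: What we need is an honest mistake.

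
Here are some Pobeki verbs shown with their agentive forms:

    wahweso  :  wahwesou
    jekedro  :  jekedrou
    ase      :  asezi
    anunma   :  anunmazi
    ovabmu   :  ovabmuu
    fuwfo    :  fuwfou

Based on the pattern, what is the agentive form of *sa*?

sazi

Looking at the last vowel of each stem: -u when the last vowel of the stem is a rounded vowel (*wahweso*, *jekedro*, *ovabmu*, *fuwfo*); -zi when the last vowel of the stem is an unrounded vowel (*ase*, *anunma*).
*sa* — last vowel /a/ (an unrounded vowel) → -zi → *sazi*.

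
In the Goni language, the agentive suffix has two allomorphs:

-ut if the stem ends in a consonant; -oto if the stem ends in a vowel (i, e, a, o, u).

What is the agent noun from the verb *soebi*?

soebioto

The final sound of *soebi* is /i/, which is a vowel, so the suffix is -oto, giving *soebioto*.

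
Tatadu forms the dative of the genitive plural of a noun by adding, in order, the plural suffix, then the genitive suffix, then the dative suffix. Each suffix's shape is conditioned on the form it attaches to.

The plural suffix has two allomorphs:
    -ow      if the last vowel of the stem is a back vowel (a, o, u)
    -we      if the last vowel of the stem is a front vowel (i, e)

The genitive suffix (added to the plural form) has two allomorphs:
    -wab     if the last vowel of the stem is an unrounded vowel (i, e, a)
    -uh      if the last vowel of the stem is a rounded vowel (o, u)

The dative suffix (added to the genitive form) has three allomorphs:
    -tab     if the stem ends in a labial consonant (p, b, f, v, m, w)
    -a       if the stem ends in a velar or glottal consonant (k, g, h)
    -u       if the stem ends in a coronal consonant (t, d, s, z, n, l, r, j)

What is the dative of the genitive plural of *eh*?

*eh*: last vowel = /e/, a front vowel → -we → *ehwe*.
The last vowel of the plural form *ehwe* is /e/, which is an unrounded vowel, so the genitive suffix is -wab, giving *ehwewab*.
The final consonant of the genitive form *ehwewab* is /b/, which is labial, so the dative suffix is -tab, giving *ehwewabtab*.

ehwewabtab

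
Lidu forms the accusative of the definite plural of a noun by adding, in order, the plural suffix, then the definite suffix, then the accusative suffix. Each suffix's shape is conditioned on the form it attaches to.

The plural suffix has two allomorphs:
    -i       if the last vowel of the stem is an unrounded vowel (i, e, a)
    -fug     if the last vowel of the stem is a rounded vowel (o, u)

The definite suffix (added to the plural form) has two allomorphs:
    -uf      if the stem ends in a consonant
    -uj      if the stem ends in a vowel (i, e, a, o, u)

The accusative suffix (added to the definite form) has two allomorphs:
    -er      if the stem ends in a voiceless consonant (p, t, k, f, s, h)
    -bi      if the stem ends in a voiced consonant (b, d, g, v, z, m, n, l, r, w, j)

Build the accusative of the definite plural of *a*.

*a* — last vowel /a/ (an unrounded vowel) → -i → *ai*.
The final sound of the plural form *ai* is /i/, which is a vowel, so the definite suffix is -uj, giving *aiuj*.
The definite form *aiuj*: final consonant = /j/, voiced → -bi → *aiujbi*.

aiujbi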